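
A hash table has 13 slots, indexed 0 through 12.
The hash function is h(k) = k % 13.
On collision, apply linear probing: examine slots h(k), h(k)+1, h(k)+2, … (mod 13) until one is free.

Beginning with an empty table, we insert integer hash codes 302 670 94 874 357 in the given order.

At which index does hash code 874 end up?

5

302: h=3 => slot 3
670: h=7 => slot 7
94: h=3, probe 3,4 => slot 4
874: h=3, probe 3,4,5 => slot 5
357: h=6 => slot 6
Table: [_, _, _, 302, 94, 874, 357, 670, _, _, _, _, _]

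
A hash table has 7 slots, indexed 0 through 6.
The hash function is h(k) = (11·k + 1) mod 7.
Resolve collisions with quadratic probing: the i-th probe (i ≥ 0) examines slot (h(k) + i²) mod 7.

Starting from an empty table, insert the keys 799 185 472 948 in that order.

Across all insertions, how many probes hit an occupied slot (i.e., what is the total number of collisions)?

Insert 799: h=5, slot 5 empty → index 5.
Insert 185: h=6, slot 6 empty → index 6.
Insert 472: h=6, slot 6 occupied → index 0.
Insert 948: h=6, slots 6,0 occupied → index 3.
Table: [472, -, -, 948, -, 799, 185]

3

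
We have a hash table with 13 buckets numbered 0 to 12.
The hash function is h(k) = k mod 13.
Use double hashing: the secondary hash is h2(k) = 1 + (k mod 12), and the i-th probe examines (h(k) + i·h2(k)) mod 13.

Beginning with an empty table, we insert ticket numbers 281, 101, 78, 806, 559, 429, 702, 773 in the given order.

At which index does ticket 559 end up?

Insert 281: h=8, slot 8 empty -> index 8.
Insert 101: h=10, slot 10 empty -> index 10.
Insert 78: h=0, slot 0 empty -> index 0.
Insert 806: h=0, h2=3, slot 0 occupied -> index 3.
Insert 559: h=0, h2=8, slots 0,8,3 occupied -> index 11.
Insert 429: h=0, h2=10, slots 0,10 occupied -> index 7.
Insert 702: h=0, h2=7, slots 0,7 occupied -> index 1.
Insert 773: h=6, slot 6 empty -> index 6.
Table: [78, 702, ∅, 806, ∅, ∅, 773, 429, 281, ∅, 101, 559, ∅]

11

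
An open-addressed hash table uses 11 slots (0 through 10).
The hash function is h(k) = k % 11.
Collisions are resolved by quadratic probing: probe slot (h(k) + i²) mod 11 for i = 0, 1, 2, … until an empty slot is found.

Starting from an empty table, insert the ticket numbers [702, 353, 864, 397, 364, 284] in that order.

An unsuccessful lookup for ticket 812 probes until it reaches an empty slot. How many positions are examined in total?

Insert 702: h=9, slot 9 empty → index 9.
Insert 353: h=1, slot 1 empty → index 1.
Insert 864: h=6, slot 6 empty → index 6.
Insert 397: h=1, slot 1 occupied → index 2.
Insert 364: h=1, slots 1,2 occupied → index 5.
Insert 284: h=9, slot 9 occupied → index 10.
Table: [-, 353, 397, -, -, 364, 864, -, -, 702, 284]
Lookup 812: h=9, probe 9,10,2,7 → slot 7 empty, not found.

4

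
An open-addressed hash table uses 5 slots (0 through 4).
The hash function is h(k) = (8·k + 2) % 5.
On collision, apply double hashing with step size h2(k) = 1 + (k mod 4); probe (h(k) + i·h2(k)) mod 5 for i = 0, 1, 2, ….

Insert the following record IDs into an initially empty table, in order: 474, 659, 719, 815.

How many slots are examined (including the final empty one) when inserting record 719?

474: h=4 → slot 4
659: h=4, h2=4, probe 4,3 → slot 3
719: h=4, h2=4, probe 4,3,2 → slot 2
815: h=2, h2=4, probe 2,1 → slot 1
Table: [-, 815, 719, 659, 474]

3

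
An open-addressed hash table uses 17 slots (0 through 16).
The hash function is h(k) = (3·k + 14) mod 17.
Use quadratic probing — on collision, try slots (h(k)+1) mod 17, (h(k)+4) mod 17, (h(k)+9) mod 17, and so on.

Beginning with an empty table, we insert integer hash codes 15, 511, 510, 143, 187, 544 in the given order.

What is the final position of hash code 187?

15

15 hashes to 8; slot 8 is free => place at 8.
511 hashes to 0; slot 0 is free => place at 0.
510 hashes to 14; slot 14 is free => place at 14.
143 hashes to 1; slot 1 is free => place at 1.
187 hashes to 14; 14 taken => place at 15.
544 hashes to 14; 14,15,1 taken => place at 6.
Table: [511, 143, _, _, _, _, 544, _, 15, _, _, _, _, _, 510, 187, _]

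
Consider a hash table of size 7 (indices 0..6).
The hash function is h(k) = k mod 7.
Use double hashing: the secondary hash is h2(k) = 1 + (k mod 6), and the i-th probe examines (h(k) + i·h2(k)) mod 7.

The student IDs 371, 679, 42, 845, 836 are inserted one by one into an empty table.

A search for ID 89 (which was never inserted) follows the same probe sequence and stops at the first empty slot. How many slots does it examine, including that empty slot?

2

371: h=0 → slot 0
679: h=0, h2=2, probe 0,2 → slot 2
42: h=0, h2=1, probe 0,1 → slot 1
845: h=5 → slot 5
836: h=3 → slot 3
Table: [371, 42, 679, 836, —, 845, —]
Lookup 89: h=5, h2=6, probe 5,4 → slot 4 empty, not found.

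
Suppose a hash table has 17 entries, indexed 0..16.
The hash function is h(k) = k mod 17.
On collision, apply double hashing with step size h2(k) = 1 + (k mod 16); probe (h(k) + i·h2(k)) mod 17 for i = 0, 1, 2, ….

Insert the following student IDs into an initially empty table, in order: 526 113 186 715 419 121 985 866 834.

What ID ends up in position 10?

186

Insert 526: h=16, slot 16 empty -> index 16.
Insert 113: h=11, slot 11 empty -> index 11.
Insert 186: h=16, h2=11, slot 16 occupied -> index 10.
Insert 715: h=1, slot 1 empty -> index 1.
Insert 419: h=11, h2=4, slot 11 occupied -> index 15.
Insert 121: h=2, slot 2 empty -> index 2.
Insert 985: h=16, h2=10, slot 16 occupied -> index 9.
Insert 866: h=16, h2=3, slots 16,2 occupied -> index 5.
Insert 834: h=1, h2=3, slot 1 occupied -> index 4.
Table: [-, 715, 121, -, 834, 866, -, -, -, 985, 186, 113, -, -, -, 419, 526]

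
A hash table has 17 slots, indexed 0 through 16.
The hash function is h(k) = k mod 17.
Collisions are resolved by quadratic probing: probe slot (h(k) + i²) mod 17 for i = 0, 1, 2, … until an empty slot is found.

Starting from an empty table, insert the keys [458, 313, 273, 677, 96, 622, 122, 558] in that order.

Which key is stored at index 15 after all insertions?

458: h=16 => slot 16
313: h=7 => slot 7
273: h=1 => slot 1
677: h=14 => slot 14
96: h=11 => slot 11
622: h=10 => slot 10
122: h=3 => slot 3
558: h=14, probe 14,15 => slot 15
Table: [∅, 273, ∅, 122, ∅, ∅, ∅, 313, ∅, ∅, 622, 96, ∅, ∅, 677, 558, 458]

558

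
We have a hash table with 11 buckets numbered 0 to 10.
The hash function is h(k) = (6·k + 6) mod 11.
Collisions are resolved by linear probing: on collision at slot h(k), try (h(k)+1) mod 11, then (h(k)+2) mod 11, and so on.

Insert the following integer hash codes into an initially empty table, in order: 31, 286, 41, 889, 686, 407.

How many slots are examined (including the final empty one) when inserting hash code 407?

4

Insert 31: h=5, slot 5 empty -> index 5.
Insert 286: h=6, slot 6 empty -> index 6.
Insert 41: h=10, slot 10 empty -> index 10.
Insert 889: h=5, slots 5,6 occupied -> index 7.
Insert 686: h=8, slot 8 empty -> index 8.
Insert 407: h=6, slots 6,7,8 occupied -> index 9.
Table: [., ., ., ., ., 31, 286, 889, 686, 407, 41]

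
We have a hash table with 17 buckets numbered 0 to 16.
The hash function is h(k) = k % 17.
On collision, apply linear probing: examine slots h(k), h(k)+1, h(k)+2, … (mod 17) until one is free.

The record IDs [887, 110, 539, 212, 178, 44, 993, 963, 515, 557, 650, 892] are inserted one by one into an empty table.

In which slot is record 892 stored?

887 hashes to 3; slot 3 is free → place at 3.
110 hashes to 8; slot 8 is free → place at 8.
539 hashes to 12; slot 12 is free → place at 12.
212 hashes to 8; 8 taken → place at 9.
178 hashes to 8; 8,9 taken → place at 10.
44 hashes to 10; 10 taken → place at 11.
993 hashes to 7; slot 7 is free → place at 7.
963 hashes to 11; 11,12 taken → place at 13.
515 hashes to 5; slot 5 is free → place at 5.
557 hashes to 13; 13 taken → place at 14.
650 hashes to 4; slot 4 is free → place at 4.
892 hashes to 8; 8,9,10,11,12,13,14 taken → place at 15.
Table: [-, -, -, 887, 650, 515, -, 993, 110, 212, 178, 44, 539, 963, 557, 892, -]

15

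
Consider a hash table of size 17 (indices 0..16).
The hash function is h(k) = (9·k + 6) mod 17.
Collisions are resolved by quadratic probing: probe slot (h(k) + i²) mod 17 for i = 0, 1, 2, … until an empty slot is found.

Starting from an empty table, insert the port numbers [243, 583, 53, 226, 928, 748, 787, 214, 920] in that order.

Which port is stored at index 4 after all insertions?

243 hashes to 0; slot 0 is free => place at 0.
583 hashes to 0; 0 taken => place at 1.
53 hashes to 7; slot 7 is free => place at 7.
226 hashes to 0; 0,1 taken => place at 4.
928 hashes to 11; slot 11 is free => place at 11.
748 hashes to 6; slot 6 is free => place at 6.
787 hashes to 0; 0,1,4 taken => place at 9.
214 hashes to 11; 11 taken => place at 12.
920 hashes to 7; 7 taken => place at 8.
Table: [243, 583, -, -, 226, -, 748, 53, 920, 787, -, 928, 214, -, -, -, -]

226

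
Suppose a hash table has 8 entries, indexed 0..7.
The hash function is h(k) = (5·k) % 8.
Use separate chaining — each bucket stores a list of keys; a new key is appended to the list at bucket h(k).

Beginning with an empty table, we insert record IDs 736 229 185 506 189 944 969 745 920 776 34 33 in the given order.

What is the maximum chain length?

Insert 736: h=0, bucket 0 empty → new chain.
Insert 229: h=1, bucket 1 empty → new chain.
Insert 185: h=5, bucket 5 empty → new chain.
Insert 506: h=2, bucket 2 empty → new chain.
Insert 189: h=1, bucket 1 nonempty → append to chain.
Insert 944: h=0, bucket 0 nonempty → append to chain.
Insert 969: h=5, bucket 5 nonempty → append to chain.
Insert 745: h=5, bucket 5 nonempty → append to chain.
Insert 920: h=0, bucket 0 nonempty → append to chain.
Insert 776: h=0, bucket 0 nonempty → append to chain.
Insert 34: h=2, bucket 2 nonempty → append to chain.
Insert 33: h=5, bucket 5 nonempty → append to chain.
Final buckets:
0: 736 -> 944 -> 920 -> 776
1: 229 -> 189
2: 506 -> 34
3: -
4: -
5: 185 -> 969 -> 745 -> 33
6: -
7: -

4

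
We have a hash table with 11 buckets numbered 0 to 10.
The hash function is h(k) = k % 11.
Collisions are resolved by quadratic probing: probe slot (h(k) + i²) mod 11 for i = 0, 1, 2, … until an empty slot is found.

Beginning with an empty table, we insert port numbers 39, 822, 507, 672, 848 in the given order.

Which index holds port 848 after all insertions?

39 hashes to 6; slot 6 is free → place at 6.
822 hashes to 8; slot 8 is free → place at 8.
507 hashes to 1; slot 1 is free → place at 1.
672 hashes to 1; 1 taken → place at 2.
848 hashes to 1; 1,2 taken → place at 5.
Table: [-, 507, 672, -, -, 848, 39, -, 822, -, -]

5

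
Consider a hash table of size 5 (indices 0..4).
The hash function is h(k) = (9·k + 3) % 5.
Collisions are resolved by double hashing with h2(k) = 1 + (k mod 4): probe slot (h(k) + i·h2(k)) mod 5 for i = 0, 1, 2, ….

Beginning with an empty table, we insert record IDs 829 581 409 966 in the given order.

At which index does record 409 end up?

829: h=4 → slot 4
581: h=2 → slot 2
409: h=4, h2=2, probe 4,1 → slot 1
966: h=2, h2=3, probe 2,0 → slot 0
Table: [966, 409, 581, —, 829]

1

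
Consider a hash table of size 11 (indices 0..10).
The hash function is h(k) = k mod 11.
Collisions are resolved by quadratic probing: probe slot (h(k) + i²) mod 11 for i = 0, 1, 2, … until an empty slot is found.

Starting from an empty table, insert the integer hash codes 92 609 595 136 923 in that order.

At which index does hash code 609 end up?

92: h=4 => slot 4
609: h=4, probe 4,5 => slot 5
595: h=1 => slot 1
136: h=4, probe 4,5,8 => slot 8
923: h=10 => slot 10
Table: [-, 595, -, -, 92, 609, -, -, 136, -, 923]

5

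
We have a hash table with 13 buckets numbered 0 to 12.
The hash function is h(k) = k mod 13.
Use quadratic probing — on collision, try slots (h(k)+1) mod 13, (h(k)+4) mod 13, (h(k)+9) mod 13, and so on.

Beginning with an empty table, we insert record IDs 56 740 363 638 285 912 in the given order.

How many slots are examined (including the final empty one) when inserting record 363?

Insert 56: h=4, slot 4 empty → index 4.
Insert 740: h=12, slot 12 empty → index 12.
Insert 363: h=12, slot 12 occupied → index 0.
Insert 638: h=1, slot 1 empty → index 1.
Insert 285: h=12, slots 12,0 occupied → index 3.
Insert 912: h=2, slot 2 empty → index 2.
Table: [363, 638, 912, 285, 56, —, —, —, —, —, —, —, 740]

2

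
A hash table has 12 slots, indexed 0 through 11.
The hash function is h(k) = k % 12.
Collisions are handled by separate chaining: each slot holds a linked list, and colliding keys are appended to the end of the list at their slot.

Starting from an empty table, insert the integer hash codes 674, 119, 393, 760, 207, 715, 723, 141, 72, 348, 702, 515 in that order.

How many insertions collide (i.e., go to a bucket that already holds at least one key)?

Insert 674: h=2, bucket 2 empty → new chain.
Insert 119: h=11, bucket 11 empty → new chain.
Insert 393: h=9, bucket 9 empty → new chain.
Insert 760: h=4, bucket 4 empty → new chain.
Insert 207: h=3, bucket 3 empty → new chain.
Insert 715: h=7, bucket 7 empty → new chain.
Insert 723: h=3, bucket 3 nonempty → append to chain.
Insert 141: h=9, bucket 9 nonempty → append to chain.
Insert 72: h=0, bucket 0 empty → new chain.
Insert 348: h=0, bucket 0 nonempty → append to chain.
Insert 702: h=6, bucket 6 empty → new chain.
Insert 515: h=11, bucket 11 nonempty → append to chain.
Final buckets:
0: 72 -> 348
1: ∅
2: 674
3: 207 -> 723
4: 760
5: ∅
6: 702
7: 715
8: ∅
9: 393 -> 141
10: ∅
11: 119 -> 515

4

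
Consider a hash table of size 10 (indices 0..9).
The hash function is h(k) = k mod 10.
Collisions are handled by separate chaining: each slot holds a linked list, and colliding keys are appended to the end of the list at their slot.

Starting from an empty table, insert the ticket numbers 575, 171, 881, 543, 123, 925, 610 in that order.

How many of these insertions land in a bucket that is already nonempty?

3

575 → bucket 5
171 → bucket 1
881 → bucket 1 (collision)
543 → bucket 3
123 → bucket 3 (collision)
925 → bucket 5 (collision)
610 → bucket 0
Final buckets:
0: 610
1: 171 -> 881
2: _
3: 543 -> 123
4: _
5: 575 -> 925
6: _
7: _
8: _
9: _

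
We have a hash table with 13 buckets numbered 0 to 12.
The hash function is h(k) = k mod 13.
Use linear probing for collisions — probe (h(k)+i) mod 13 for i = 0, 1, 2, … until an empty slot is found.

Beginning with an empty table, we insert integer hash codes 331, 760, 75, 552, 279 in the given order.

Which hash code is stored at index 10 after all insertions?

75

331 hashes to 6; slot 6 is free → place at 6.
760 hashes to 6; 6 taken → place at 7.
75 hashes to 10; slot 10 is free → place at 10.
552 hashes to 6; 6,7 taken → place at 8.
279 hashes to 6; 6,7,8 taken → place at 9.
Table: [., ., ., ., ., ., 331, 760, 552, 279, 75, ., .]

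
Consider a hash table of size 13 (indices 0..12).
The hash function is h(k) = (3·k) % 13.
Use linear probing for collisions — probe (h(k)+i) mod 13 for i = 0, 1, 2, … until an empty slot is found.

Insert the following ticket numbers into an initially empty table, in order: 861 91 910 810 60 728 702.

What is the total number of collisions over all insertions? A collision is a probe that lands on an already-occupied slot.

861: h=9 → slot 9
91: h=0 → slot 0
910: h=0, probe 0,1 → slot 1
810: h=12 → slot 12
60: h=11 → slot 11
728: h=0, probe 0,1,2 → slot 2
702: h=0, probe 0,1,2,3 → slot 3
Table: [91, 910, 728, 702, _, _, _, _, _, 861, _, 60, 810]

6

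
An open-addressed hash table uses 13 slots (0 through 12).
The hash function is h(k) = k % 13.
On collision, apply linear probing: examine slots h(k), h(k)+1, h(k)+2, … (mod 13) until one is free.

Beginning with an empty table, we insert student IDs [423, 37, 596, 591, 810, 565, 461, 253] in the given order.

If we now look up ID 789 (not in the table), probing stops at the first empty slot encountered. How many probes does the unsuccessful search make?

5

423 hashes to 7; slot 7 is free -> place at 7.
37 hashes to 11; slot 11 is free -> place at 11.
596 hashes to 11; 11 taken -> place at 12.
591 hashes to 6; slot 6 is free -> place at 6.
810 hashes to 4; slot 4 is free -> place at 4.
565 hashes to 6; 6,7 taken -> place at 8.
461 hashes to 6; 6,7,8 taken -> place at 9.
253 hashes to 6; 6,7,8,9 taken -> place at 10.
Table: [∅, ∅, ∅, ∅, 810, ∅, 591, 423, 565, 461, 253, 37, 596]
Lookup 789: h=9, probe 9,10,11,12,0 → slot 0 empty, not found.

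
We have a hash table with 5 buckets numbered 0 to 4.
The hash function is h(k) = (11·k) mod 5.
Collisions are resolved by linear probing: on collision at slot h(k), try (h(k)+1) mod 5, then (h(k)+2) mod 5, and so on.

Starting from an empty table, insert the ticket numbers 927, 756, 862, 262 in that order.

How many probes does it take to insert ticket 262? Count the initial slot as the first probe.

Insert 927: h=2, slot 2 empty => index 2.
Insert 756: h=1, slot 1 empty => index 1.
Insert 862: h=2, slot 2 occupied => index 3.
Insert 262: h=2, slots 2,3 occupied => index 4.
Table: [—, 756, 927, 862, 262]

3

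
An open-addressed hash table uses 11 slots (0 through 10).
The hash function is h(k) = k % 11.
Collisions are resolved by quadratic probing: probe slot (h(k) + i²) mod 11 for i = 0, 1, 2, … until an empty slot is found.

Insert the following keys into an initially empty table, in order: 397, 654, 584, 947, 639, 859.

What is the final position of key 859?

4

397 hashes to 1; slot 1 is free -> place at 1.
654 hashes to 5; slot 5 is free -> place at 5.
584 hashes to 1; 1 taken -> place at 2.
947 hashes to 1; 1,2,5 taken -> place at 10.
639 hashes to 1; 1,2,5,10 taken -> place at 6.
859 hashes to 1; 1,2,5,10,6 taken -> place at 4.
Table: [., 397, 584, ., 859, 654, 639, ., ., ., 947]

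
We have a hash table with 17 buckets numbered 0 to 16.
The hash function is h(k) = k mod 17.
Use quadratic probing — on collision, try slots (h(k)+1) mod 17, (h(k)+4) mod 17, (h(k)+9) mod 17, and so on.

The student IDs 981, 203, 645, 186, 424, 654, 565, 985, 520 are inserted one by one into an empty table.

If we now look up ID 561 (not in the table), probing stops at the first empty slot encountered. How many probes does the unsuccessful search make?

2

981 hashes to 12; slot 12 is free → place at 12.
203 hashes to 16; slot 16 is free → place at 16.
645 hashes to 16; 16 taken → place at 0.
186 hashes to 16; 16,0 taken → place at 3.
424 hashes to 16; 16,0,3 taken → place at 8.
654 hashes to 8; 8 taken → place at 9.
565 hashes to 4; slot 4 is free → place at 4.
985 hashes to 16; 16,0,3,8 taken → place at 15.
520 hashes to 10; slot 10 is free → place at 10.
Table: [645, ., ., 186, 565, ., ., ., 424, 654, 520, ., 981, ., ., 985, 203]
Lookup 561: h=0, probe 0,1 → slot 1 empty, not found.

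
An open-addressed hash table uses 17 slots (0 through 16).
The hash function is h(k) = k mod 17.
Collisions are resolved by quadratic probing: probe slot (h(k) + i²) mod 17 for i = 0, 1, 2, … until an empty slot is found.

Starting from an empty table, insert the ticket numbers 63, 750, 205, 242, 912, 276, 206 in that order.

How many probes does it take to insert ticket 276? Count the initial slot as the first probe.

2

63: h=12 => slot 12
750: h=2 => slot 2
205: h=1 => slot 1
242: h=4 => slot 4
912: h=11 => slot 11
276: h=4, probe 4,5 => slot 5
206: h=2, probe 2,3 => slot 3
Table: [., 205, 750, 206, 242, 276, ., ., ., ., ., 912, 63, ., ., ., .]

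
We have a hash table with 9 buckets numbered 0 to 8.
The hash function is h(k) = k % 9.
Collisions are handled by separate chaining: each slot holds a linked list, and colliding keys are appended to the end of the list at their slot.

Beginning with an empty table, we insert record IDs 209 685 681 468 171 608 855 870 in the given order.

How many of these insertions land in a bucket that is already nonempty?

209 -> bucket 2
685 -> bucket 1
681 -> bucket 6
468 -> bucket 0
171 -> bucket 0 (collision)
608 -> bucket 5
855 -> bucket 0 (collision)
870 -> bucket 6 (collision)
Final buckets:
0: 468 -> 171 -> 855
1: 685
2: 209
3: ∅
4: ∅
5: 608
6: 681 -> 870
7: ∅
8: ∅

3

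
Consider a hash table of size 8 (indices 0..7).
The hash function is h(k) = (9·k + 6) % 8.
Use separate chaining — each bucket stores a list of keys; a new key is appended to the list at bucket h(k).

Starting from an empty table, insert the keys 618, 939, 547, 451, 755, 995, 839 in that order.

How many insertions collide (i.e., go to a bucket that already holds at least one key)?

4

618 → bucket 0
939 → bucket 1
547 → bucket 1 (collision)
451 → bucket 1 (collision)
755 → bucket 1 (collision)
995 → bucket 1 (collision)
839 → bucket 5
Final buckets:
0: 618
1: 939 -> 547 -> 451 -> 755 -> 995
2: _
3: _
4: _
5: 839
6: _
7: _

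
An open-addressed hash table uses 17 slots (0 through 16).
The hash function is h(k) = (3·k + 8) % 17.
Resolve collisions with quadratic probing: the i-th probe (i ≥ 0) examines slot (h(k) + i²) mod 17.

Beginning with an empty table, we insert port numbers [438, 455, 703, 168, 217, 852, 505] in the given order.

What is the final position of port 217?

Insert 438: h=13, slot 13 empty → index 13.
Insert 455: h=13, slot 13 occupied → index 14.
Insert 703: h=9, slot 9 empty → index 9.
Insert 168: h=2, slot 2 empty → index 2.
Insert 217: h=13, slots 13,14 occupied → index 0.
Insert 852: h=14, slot 14 occupied → index 15.
Insert 505: h=10, slot 10 empty → index 10.
Table: [217, —, 168, —, —, —, —, —, —, 703, 505, —, —, 438, 455, 852, —]

0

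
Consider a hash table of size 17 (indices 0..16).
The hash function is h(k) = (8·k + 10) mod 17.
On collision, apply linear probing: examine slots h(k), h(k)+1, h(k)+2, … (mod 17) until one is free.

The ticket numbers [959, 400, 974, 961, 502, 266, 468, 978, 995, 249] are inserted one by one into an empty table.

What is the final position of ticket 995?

Insert 959: h=15, slot 15 empty → index 15.
Insert 400: h=14, slot 14 empty → index 14.
Insert 974: h=16, slot 16 empty → index 16.
Insert 961: h=14, slots 14,15,16 occupied → index 0.
Insert 502: h=14, slots 14,15,16,0 occupied → index 1.
Insert 266: h=13, slot 13 empty → index 13.
Insert 468: h=14, slots 14,15,16,0,1 occupied → index 2.
Insert 978: h=14, slots 14,15,16,0,1,2 occupied → index 3.
Insert 995: h=14, slots 14,15,16,0,1,2,3 occupied → index 4.
Insert 249: h=13, slots 13,14,15,16,0,1,2,3,4 occupied → index 5.
Table: [961, 502, 468, 978, 995, 249, -, -, -, -, -, -, -, 266, 400, 959, 974]

4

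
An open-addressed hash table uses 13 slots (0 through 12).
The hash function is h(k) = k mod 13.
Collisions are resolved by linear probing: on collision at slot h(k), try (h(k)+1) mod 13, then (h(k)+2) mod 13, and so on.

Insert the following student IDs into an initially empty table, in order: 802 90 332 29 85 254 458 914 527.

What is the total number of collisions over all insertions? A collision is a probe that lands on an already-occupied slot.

10

Insert 802: h=9, slot 9 empty -> index 9.
Insert 90: h=12, slot 12 empty -> index 12.
Insert 332: h=7, slot 7 empty -> index 7.
Insert 29: h=3, slot 3 empty -> index 3.
Insert 85: h=7, slot 7 occupied -> index 8.
Insert 254: h=7, slots 7,8,9 occupied -> index 10.
Insert 458: h=3, slot 3 occupied -> index 4.
Insert 914: h=4, slot 4 occupied -> index 5.
Insert 527: h=7, slots 7,8,9,10 occupied -> index 11.
Table: [∅, ∅, ∅, 29, 458, 914, ∅, 332, 85, 802, 254, 527, 90]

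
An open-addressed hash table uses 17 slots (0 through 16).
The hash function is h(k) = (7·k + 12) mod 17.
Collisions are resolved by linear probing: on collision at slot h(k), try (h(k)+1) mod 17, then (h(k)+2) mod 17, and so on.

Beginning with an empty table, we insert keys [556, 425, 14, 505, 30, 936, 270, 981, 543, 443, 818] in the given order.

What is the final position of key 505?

13

556 hashes to 11; slot 11 is free -> place at 11.
425 hashes to 12; slot 12 is free -> place at 12.
14 hashes to 8; slot 8 is free -> place at 8.
505 hashes to 11; 11,12 taken -> place at 13.
30 hashes to 1; slot 1 is free -> place at 1.
936 hashes to 2; slot 2 is free -> place at 2.
270 hashes to 15; slot 15 is free -> place at 15.
981 hashes to 11; 11,12,13 taken -> place at 14.
543 hashes to 5; slot 5 is free -> place at 5.
443 hashes to 2; 2 taken -> place at 3.
818 hashes to 9; slot 9 is free -> place at 9.
Table: [_, 30, 936, 443, _, 543, _, _, 14, 818, _, 556, 425, 505, 981, 270, _]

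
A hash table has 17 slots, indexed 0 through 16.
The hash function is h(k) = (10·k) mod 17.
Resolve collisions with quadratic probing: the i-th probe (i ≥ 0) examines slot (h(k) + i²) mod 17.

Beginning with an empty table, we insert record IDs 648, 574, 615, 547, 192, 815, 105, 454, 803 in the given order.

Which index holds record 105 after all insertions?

Insert 648: h=3, slot 3 empty => index 3.
Insert 574: h=11, slot 11 empty => index 11.
Insert 615: h=13, slot 13 empty => index 13.
Insert 547: h=13, slot 13 occupied => index 14.
Insert 192: h=16, slot 16 empty => index 16.
Insert 815: h=7, slot 7 empty => index 7.
Insert 105: h=13, slots 13,14 occupied => index 0.
Insert 454: h=1, slot 1 empty => index 1.
Insert 803: h=6, slot 6 empty => index 6.
Table: [105, 454, -, 648, -, -, 803, 815, -, -, -, 574, -, 615, 547, -, 192]

0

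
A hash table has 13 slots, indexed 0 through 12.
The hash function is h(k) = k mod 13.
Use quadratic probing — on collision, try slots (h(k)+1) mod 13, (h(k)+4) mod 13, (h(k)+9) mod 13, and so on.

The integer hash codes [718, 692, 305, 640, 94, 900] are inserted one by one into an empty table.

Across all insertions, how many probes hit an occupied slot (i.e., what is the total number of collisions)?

11

Insert 718: h=3, slot 3 empty -> index 3.
Insert 692: h=3, slot 3 occupied -> index 4.
Insert 305: h=6, slot 6 empty -> index 6.
Insert 640: h=3, slots 3,4 occupied -> index 7.
Insert 94: h=3, slots 3,4,7 occupied -> index 12.
Insert 900: h=3, slots 3,4,7,12,6 occupied -> index 2.
Table: [., ., 900, 718, 692, ., 305, 640, ., ., ., ., 94]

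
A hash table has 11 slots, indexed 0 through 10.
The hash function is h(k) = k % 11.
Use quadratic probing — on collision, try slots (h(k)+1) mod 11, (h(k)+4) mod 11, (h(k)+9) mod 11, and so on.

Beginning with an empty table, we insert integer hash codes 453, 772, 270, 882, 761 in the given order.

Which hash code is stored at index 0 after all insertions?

453 hashes to 2; slot 2 is free => place at 2.
772 hashes to 2; 2 taken => place at 3.
270 hashes to 6; slot 6 is free => place at 6.
882 hashes to 2; 2,3,6 taken => place at 0.
761 hashes to 2; 2,3,6,0 taken => place at 7.
Table: [882, _, 453, 772, _, _, 270, 761, _, _, _]

882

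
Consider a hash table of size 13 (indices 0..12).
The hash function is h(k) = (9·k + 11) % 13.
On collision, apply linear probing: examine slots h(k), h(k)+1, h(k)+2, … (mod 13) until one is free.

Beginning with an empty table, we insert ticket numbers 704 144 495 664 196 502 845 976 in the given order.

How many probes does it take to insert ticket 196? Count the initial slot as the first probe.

4

704: h=3 => slot 3
144: h=7 => slot 7
495: h=7, probe 7,8 => slot 8
664: h=7, probe 7,8,9 => slot 9
196: h=7, probe 7,8,9,10 => slot 10
502: h=5 => slot 5
845: h=11 => slot 11
976: h=7, probe 7,8,9,10,11,12 => slot 12
Table: [_, _, _, 704, _, 502, _, 144, 495, 664, 196, 845, 976]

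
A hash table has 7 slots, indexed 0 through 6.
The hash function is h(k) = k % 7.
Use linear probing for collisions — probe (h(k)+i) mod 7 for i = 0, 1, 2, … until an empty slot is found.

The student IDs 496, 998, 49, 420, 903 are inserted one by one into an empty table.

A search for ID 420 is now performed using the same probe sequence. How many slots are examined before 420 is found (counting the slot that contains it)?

496: h=6 → slot 6
998: h=4 → slot 4
49: h=0 → slot 0
420: h=0, probe 0,1 → slot 1
903: h=0, probe 0,1,2 → slot 2
Table: [49, 420, 903, _, 998, _, 496]
Lookup 420: h=0, probe 0,1 → found at 1.

2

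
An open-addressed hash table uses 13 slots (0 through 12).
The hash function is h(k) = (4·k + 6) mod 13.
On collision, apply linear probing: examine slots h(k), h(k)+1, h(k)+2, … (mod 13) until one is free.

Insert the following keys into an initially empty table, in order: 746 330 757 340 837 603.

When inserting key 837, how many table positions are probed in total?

4

746 hashes to 0; slot 0 is free => place at 0.
330 hashes to 0; 0 taken => place at 1.
757 hashes to 5; slot 5 is free => place at 5.
340 hashes to 1; 1 taken => place at 2.
837 hashes to 0; 0,1,2 taken => place at 3.
603 hashes to 0; 0,1,2,3 taken => place at 4.
Table: [746, 330, 340, 837, 603, 757, ., ., ., ., ., ., .]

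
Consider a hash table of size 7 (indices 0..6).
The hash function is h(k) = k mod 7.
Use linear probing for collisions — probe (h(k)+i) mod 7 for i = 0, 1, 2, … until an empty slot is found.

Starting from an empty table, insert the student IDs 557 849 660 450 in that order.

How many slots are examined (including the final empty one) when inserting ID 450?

4

557 hashes to 4; slot 4 is free -> place at 4.
849 hashes to 2; slot 2 is free -> place at 2.
660 hashes to 2; 2 taken -> place at 3.
450 hashes to 2; 2,3,4 taken -> place at 5.
Table: [∅, ∅, 849, 660, 557, 450, ∅]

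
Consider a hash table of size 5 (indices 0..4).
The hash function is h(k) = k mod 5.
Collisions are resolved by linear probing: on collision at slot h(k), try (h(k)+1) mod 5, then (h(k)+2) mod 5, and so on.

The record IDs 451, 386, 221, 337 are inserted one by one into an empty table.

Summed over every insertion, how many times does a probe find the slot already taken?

5

451: h=1 => slot 1
386: h=1, probe 1,2 => slot 2
221: h=1, probe 1,2,3 => slot 3
337: h=2, probe 2,3,4 => slot 4
Table: [-, 451, 386, 221, 337]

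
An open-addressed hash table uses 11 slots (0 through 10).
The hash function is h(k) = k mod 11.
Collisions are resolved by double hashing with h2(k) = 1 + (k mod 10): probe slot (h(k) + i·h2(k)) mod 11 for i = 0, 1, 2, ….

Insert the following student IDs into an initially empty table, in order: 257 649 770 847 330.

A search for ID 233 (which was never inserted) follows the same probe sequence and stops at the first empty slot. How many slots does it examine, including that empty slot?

Insert 257: h=4, slot 4 empty → index 4.
Insert 649: h=0, slot 0 empty → index 0.
Insert 770: h=0, h2=1, slot 0 occupied → index 1.
Insert 847: h=0, h2=8, slot 0 occupied → index 8.
Insert 330: h=0, h2=1, slots 0,1 occupied → index 2.
Table: [649, 770, 330, ∅, 257, ∅, ∅, ∅, 847, ∅, ∅]
Lookup 233: h=2, h2=4, probe 2,6 → slot 6 empty, not found.

2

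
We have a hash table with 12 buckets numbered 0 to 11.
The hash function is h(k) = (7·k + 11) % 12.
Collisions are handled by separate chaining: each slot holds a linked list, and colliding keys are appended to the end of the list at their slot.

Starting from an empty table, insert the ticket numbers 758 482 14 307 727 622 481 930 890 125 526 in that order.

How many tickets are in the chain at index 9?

758 -> bucket 1
482 -> bucket 1 (collision)
14 -> bucket 1 (collision)
307 -> bucket 0
727 -> bucket 0 (collision)
622 -> bucket 9
481 -> bucket 6
930 -> bucket 5
890 -> bucket 1 (collision)
125 -> bucket 10
526 -> bucket 9 (collision)
Final buckets:
0: 307 -> 727
1: 758 -> 482 -> 14 -> 890
2: ∅
3: ∅
4: ∅
5: 930
6: 481
7: ∅
8: ∅
9: 622 -> 526
10: 125
11: ∅

2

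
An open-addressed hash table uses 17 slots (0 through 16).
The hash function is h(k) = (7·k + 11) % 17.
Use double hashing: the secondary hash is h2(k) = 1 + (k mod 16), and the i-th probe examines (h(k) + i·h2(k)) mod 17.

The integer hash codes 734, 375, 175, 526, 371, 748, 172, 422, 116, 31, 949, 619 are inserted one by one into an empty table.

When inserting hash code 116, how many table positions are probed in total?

3

734: h=15 → slot 15
375: h=1 → slot 1
175: h=12 → slot 12
526: h=4 → slot 4
371: h=7 → slot 7
748: h=11 → slot 11
172: h=8 → slot 8
422: h=7, h2=7, probe 7,14 → slot 14
116: h=7, h2=5, probe 7,12,0 → slot 0
31: h=7, h2=16, probe 7,6 → slot 6
949: h=7, h2=6, probe 7,13 → slot 13
619: h=9 → slot 9
Table: [116, 375, -, -, 526, -, 31, 371, 172, 619, -, 748, 175, 949, 422, 734, -]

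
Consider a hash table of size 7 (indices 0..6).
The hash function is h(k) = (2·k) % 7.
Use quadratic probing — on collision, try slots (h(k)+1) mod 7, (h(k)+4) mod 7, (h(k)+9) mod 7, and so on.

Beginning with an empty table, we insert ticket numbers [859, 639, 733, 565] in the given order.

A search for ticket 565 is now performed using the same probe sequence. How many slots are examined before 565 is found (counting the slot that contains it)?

4

Insert 859: h=3, slot 3 empty -> index 3.
Insert 639: h=4, slot 4 empty -> index 4.
Insert 733: h=3, slots 3,4 occupied -> index 0.
Insert 565: h=3, slots 3,4,0 occupied -> index 5.
Table: [733, ∅, ∅, 859, 639, 565, ∅]
Lookup 565: h=3, probe 3,4,0,5 → found at 5.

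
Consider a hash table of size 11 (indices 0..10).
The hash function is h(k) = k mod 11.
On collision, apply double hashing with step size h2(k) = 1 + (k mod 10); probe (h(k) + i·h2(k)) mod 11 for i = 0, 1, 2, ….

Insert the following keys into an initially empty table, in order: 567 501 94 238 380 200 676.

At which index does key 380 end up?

9

Insert 567: h=6, slot 6 empty => index 6.
Insert 501: h=6, h2=2, slot 6 occupied => index 8.
Insert 94: h=6, h2=5, slot 6 occupied => index 0.
Insert 238: h=7, slot 7 empty => index 7.
Insert 380: h=6, h2=1, slots 6,7,8 occupied => index 9.
Insert 200: h=2, slot 2 empty => index 2.
Insert 676: h=5, slot 5 empty => index 5.
Table: [94, —, 200, —, —, 676, 567, 238, 501, 380, —]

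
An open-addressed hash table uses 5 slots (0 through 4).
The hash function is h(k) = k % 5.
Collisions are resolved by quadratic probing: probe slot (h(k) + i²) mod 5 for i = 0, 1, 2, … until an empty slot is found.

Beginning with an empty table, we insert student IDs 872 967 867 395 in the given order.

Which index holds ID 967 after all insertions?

3

872 hashes to 2; slot 2 is free -> place at 2.
967 hashes to 2; 2 taken -> place at 3.
867 hashes to 2; 2,3 taken -> place at 1.
395 hashes to 0; slot 0 is free -> place at 0.
Table: [395, 867, 872, 967, .]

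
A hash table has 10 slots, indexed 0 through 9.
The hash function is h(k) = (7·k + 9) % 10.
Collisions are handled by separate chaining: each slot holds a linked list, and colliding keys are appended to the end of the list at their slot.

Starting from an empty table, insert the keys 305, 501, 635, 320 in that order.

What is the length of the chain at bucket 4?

305 → bucket 4
501 → bucket 6
635 → bucket 4 (collision)
320 → bucket 9
Final buckets:
0: .
1: .
2: .
3: .
4: 305 -> 635
5: .
6: 501
7: .
8: .
9: 320

2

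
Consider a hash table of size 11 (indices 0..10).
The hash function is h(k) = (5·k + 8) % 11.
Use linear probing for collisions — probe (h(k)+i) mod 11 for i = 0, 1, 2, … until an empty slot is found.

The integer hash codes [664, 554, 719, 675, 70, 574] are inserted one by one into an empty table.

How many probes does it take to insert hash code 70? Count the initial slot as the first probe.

664 hashes to 6; slot 6 is free → place at 6.
554 hashes to 6; 6 taken → place at 7.
719 hashes to 6; 6,7 taken → place at 8.
675 hashes to 6; 6,7,8 taken → place at 9.
70 hashes to 6; 6,7,8,9 taken → place at 10.
574 hashes to 7; 7,8,9,10 taken → place at 0.
Table: [574, -, -, -, -, -, 664, 554, 719, 675, 70]

5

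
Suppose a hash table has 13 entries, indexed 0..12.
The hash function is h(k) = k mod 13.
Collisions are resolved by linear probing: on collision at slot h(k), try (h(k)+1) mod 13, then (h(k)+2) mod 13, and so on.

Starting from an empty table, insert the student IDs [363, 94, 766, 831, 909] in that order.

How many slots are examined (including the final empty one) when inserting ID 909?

4

363: h=12 → slot 12
94: h=3 → slot 3
766: h=12, probe 12,0 → slot 0
831: h=12, probe 12,0,1 → slot 1
909: h=12, probe 12,0,1,2 → slot 2
Table: [766, 831, 909, 94, —, —, —, —, —, —, —, —, 363]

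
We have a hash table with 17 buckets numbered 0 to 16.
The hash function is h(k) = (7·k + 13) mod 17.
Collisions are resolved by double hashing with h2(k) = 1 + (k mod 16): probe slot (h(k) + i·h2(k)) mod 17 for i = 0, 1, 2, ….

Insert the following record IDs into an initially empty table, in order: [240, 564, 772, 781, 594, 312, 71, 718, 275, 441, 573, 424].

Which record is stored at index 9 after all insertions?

240 hashes to 10; slot 10 is free -> place at 10.
564 hashes to 0; slot 0 is free -> place at 0.
772 hashes to 11; slot 11 is free -> place at 11.
781 hashes to 6; slot 6 is free -> place at 6.
594 hashes to 6, h2=3; 6 taken -> place at 9.
312 hashes to 4; slot 4 is free -> place at 4.
71 hashes to 0, h2=8; 0 taken -> place at 8.
718 hashes to 7; slot 7 is free -> place at 7.
275 hashes to 0, h2=4; 0,4,8 taken -> place at 12.
441 hashes to 6, h2=10; 6 taken -> place at 16.
573 hashes to 12, h2=14; 12,9,6 taken -> place at 3.
424 hashes to 6, h2=9; 6 taken -> place at 15.
Table: [564, -, -, 573, 312, -, 781, 718, 71, 594, 240, 772, 275, -, -, 424, 441]

594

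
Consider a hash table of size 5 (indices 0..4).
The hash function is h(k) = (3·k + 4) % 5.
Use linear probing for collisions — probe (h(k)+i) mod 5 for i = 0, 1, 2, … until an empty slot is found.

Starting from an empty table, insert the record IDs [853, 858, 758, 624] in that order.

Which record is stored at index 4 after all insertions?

853 hashes to 3; slot 3 is free -> place at 3.
858 hashes to 3; 3 taken -> place at 4.
758 hashes to 3; 3,4 taken -> place at 0.
624 hashes to 1; slot 1 is free -> place at 1.
Table: [758, 624, ∅, 853, 858]

858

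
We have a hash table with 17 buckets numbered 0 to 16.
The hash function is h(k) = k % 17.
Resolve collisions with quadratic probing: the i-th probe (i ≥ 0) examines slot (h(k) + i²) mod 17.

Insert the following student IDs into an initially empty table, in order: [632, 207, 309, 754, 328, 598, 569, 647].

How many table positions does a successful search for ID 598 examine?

632 hashes to 3; slot 3 is free => place at 3.
207 hashes to 3; 3 taken => place at 4.
309 hashes to 3; 3,4 taken => place at 7.
754 hashes to 6; slot 6 is free => place at 6.
328 hashes to 5; slot 5 is free => place at 5.
598 hashes to 3; 3,4,7 taken => place at 12.
569 hashes to 8; slot 8 is free => place at 8.
647 hashes to 1; slot 1 is free => place at 1.
Table: [∅, 647, ∅, 632, 207, 328, 754, 309, 569, ∅, ∅, ∅, 598, ∅, ∅, ∅, ∅]
Lookup 598: h=3, probe 3,4,7,12 → found at 12.

4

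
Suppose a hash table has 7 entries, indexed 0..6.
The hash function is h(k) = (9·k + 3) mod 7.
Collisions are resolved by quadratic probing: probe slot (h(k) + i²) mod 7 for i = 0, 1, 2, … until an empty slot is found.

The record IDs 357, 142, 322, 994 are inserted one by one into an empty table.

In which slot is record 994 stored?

5

Insert 357: h=3, slot 3 empty -> index 3.
Insert 142: h=0, slot 0 empty -> index 0.
Insert 322: h=3, slot 3 occupied -> index 4.
Insert 994: h=3, slots 3,4,0 occupied -> index 5.
Table: [142, ., ., 357, 322, 994, .]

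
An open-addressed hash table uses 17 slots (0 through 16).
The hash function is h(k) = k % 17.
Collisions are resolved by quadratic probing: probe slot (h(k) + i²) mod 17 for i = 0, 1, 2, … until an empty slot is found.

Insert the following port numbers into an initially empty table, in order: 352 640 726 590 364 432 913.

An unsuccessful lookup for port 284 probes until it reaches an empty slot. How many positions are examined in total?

6

Insert 352: h=12, slot 12 empty -> index 12.
Insert 640: h=11, slot 11 empty -> index 11.
Insert 726: h=12, slot 12 occupied -> index 13.
Insert 590: h=12, slots 12,13 occupied -> index 16.
Insert 364: h=7, slot 7 empty -> index 7.
Insert 432: h=7, slot 7 occupied -> index 8.
Insert 913: h=12, slots 12,13,16 occupied -> index 4.
Table: [—, —, —, —, 913, —, —, 364, 432, —, —, 640, 352, 726, —, —, 590]
Lookup 284: h=12, probe 12,13,16,4,11,3 → slot 3 empty, not found.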